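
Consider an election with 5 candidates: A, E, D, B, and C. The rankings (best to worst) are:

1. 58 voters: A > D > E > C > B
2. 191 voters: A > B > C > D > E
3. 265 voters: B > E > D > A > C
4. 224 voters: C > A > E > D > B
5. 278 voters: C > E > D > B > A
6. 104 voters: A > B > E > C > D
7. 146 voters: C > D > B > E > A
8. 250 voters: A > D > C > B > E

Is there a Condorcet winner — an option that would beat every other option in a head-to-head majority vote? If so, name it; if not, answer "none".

A

A vs E: 827–689 for A.
A vs D: 827–689 for A.
A vs B: 827–689 for A.
A vs C: 868–648 for A.
A beats every other option head-to-head.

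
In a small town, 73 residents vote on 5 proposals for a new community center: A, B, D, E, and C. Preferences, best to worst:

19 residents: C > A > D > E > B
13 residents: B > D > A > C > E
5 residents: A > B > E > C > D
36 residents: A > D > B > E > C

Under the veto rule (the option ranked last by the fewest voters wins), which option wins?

Last-place votes: A 0, B 19, D 5, E 13, C 36.
A is ranked last by the fewest voters, so A wins.

A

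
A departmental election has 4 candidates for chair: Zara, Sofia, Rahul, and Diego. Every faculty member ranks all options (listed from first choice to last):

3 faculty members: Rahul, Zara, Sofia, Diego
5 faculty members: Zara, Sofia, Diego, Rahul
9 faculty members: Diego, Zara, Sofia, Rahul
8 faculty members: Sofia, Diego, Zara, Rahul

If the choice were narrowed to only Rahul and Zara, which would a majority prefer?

Zara

Voters preferring Rahul to Zara: 3; preferring Zara to Rahul: 22.
Zara wins the head-to-head.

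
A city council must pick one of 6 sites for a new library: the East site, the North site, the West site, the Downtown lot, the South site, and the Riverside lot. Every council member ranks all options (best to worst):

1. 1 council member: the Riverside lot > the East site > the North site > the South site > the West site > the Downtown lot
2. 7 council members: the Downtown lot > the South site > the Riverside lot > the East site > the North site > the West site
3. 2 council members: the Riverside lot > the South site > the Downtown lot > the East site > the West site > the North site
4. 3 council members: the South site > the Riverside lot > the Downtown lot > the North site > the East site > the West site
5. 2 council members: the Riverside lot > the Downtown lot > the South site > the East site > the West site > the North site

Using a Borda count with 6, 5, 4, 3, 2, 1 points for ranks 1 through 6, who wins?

the East site: 1·5 + 7·3 + 2·3 + 3·2 + 2·3 = 44
the North site: 1·4 + 7·2 + 2·1 + 3·3 + 2·1 = 31
the West site: 1·2 + 7·1 + 2·2 + 3·1 + 2·2 = 20
the Downtown lot: 1·1 + 7·6 + 2·4 + 3·4 + 2·5 = 73
the South site: 1·3 + 7·5 + 2·5 + 3·6 + 2·4 = 74
the Riverside lot: 1·6 + 7·4 + 2·6 + 3·5 + 2·6 = 73
the South site has the highest Borda score (74).

the South site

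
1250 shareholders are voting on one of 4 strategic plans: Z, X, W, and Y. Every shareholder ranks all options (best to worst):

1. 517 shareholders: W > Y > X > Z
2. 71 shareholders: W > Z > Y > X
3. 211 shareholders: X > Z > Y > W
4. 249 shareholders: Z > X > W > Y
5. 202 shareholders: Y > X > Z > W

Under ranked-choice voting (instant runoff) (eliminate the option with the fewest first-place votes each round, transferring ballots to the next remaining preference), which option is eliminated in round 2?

Z

Round 1: Z 249, X 211, W 588, Y 202. Eliminate Y.
Round 2: Z 249, X 413, W 588. Eliminate Z.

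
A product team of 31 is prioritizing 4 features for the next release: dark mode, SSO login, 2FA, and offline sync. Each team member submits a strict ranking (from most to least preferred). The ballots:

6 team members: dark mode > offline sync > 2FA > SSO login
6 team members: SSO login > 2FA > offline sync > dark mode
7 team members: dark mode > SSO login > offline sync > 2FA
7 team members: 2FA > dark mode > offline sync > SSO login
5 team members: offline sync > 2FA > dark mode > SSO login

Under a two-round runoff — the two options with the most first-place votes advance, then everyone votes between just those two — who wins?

2FA

Round 1 first-place votes: dark mode 13, SSO login 6, 2FA 7, offline sync 5.
dark mode and 2FA advance.
Runoff: dark mode is preferred to 2FA by 13 voters; 2FA by 18.
2FA wins the runoff.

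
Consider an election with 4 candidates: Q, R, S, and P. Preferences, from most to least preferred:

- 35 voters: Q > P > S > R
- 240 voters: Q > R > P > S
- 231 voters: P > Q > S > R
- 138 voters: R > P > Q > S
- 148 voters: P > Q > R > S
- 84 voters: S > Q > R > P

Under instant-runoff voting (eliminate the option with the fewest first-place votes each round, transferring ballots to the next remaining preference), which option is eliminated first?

S

Round 1: Q 275, R 138, S 84, P 379. Eliminate S.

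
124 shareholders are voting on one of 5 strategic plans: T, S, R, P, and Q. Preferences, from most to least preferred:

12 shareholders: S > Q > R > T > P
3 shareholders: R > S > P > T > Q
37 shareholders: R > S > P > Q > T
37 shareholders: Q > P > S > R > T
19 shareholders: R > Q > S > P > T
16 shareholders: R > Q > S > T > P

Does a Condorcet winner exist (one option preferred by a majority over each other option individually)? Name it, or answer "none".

R

R vs T: 124–0 for R.
R vs S: 75–49 for R.
R vs P: 87–37 for R.
R vs Q: 75–49 for R.
R beats every other option head-to-head.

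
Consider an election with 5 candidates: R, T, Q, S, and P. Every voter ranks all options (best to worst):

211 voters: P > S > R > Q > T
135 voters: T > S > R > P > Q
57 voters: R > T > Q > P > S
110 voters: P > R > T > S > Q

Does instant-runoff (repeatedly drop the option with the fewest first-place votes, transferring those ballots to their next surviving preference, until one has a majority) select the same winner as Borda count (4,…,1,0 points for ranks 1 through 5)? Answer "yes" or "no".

yes

Instant-runoff — R1 R 57, T 135, Q 0, S 0, P 321 (P winner). Winner: P.
Borda — scores: R 1250, T 931, Q 325, S 1148, P 1476. Winner: P.
The two methods agree.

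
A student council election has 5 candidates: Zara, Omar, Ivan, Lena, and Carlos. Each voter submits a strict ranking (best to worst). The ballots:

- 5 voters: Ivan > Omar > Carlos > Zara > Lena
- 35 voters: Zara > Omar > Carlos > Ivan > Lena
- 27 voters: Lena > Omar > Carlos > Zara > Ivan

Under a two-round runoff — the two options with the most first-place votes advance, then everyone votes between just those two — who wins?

Round 1 first-place votes: Zara 35, Omar 0, Ivan 5, Lena 27, Carlos 0.
Zara and Lena advance.
Runoff: Zara is preferred to Lena by 40 voters; Lena by 27.
Zara wins the runoff.

Zara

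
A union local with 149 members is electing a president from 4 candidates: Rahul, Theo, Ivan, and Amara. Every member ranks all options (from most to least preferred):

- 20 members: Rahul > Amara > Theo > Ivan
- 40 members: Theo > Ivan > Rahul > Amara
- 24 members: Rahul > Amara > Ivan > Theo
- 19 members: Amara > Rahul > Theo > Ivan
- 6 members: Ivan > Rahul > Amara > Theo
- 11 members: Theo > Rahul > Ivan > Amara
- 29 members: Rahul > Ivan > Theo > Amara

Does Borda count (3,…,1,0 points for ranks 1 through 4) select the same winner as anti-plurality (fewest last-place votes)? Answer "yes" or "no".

Borda — scores: Rahul 331, Theo 221, Ivan 191, Amara 151. Winner: Rahul.
Anti-plurality — last-place votes: Rahul 0, Theo 30, Ivan 39, Amara 80. Winner: Rahul.
The two methods agree.

yes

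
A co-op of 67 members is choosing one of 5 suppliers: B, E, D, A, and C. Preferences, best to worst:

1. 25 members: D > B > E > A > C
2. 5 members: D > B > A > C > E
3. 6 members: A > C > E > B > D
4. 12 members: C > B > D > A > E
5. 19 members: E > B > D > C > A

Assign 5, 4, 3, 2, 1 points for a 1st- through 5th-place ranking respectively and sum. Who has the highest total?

B: 25·4 + 5·4 + 6·2 + 12·4 + 19·4 = 256
E: 25·3 + 5·1 + 6·3 + 12·1 + 19·5 = 205
D: 25·5 + 5·5 + 6·1 + 12·3 + 19·3 = 249
A: 25·2 + 5·3 + 6·5 + 12·2 + 19·1 = 138
C: 25·1 + 5·2 + 6·4 + 12·5 + 19·2 = 157
B has the highest Borda score (256).

B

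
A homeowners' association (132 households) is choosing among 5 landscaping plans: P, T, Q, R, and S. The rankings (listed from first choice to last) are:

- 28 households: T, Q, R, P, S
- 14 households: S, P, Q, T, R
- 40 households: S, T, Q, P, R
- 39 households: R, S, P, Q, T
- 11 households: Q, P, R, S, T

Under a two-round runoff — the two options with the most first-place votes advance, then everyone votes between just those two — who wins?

Round 1 first-place votes: P 0, T 28, Q 11, R 39, S 54.
S and R advance.
Runoff: S is preferred to R by 54 voters; R by 78.
R wins the runoff.

R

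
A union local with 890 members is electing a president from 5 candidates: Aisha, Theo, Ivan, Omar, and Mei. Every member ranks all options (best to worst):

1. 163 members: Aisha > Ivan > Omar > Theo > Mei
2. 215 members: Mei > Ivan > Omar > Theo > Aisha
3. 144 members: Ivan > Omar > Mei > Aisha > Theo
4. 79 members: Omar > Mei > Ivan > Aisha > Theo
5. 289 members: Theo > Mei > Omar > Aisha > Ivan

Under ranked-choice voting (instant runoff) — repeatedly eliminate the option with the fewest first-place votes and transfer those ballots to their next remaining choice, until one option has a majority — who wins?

Round 1: Aisha 163, Theo 289, Ivan 144, Omar 79, Mei 215. Eliminate Omar.
Round 2: Aisha 163, Theo 289, Ivan 144, Mei 294. Eliminate Ivan.
Round 3: Aisha 163, Theo 289, Mei 438. Eliminate Aisha.
Round 4: Theo 452, Mei 438. Theo has a majority.

Theo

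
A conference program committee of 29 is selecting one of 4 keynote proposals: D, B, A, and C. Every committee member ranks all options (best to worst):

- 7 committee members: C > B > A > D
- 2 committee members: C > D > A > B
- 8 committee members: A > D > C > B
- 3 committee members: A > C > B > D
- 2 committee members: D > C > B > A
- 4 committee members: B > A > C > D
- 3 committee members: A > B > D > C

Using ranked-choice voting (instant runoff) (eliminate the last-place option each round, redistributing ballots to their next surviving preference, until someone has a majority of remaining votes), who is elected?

A

Round 1: D 2, B 4, A 14, C 9. Eliminate D.
Round 2: B 4, A 14, C 11. Eliminate B.
Round 3: A 18, C 11. A has a majority.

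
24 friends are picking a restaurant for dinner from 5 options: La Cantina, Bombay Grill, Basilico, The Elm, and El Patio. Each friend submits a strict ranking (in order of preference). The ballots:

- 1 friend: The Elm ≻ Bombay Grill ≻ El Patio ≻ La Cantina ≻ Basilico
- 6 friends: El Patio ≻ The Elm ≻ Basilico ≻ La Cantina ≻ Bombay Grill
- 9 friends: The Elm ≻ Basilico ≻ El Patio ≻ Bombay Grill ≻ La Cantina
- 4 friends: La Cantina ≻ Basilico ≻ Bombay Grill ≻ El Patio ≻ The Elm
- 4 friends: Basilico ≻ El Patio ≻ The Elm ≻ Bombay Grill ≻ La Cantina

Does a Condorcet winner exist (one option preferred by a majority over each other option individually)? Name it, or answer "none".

Checking pairwise contests:
Bombay Grill beats La Cantina 14–10.
Basilico beats Bombay Grill 23–1.
The Elm beats Basilico 16–8.
El Patio beats The Elm 14–10.
Basilico beats El Patio 17–7.
Every option loses at least one head-to-head, so there is no Condorcet winner.

none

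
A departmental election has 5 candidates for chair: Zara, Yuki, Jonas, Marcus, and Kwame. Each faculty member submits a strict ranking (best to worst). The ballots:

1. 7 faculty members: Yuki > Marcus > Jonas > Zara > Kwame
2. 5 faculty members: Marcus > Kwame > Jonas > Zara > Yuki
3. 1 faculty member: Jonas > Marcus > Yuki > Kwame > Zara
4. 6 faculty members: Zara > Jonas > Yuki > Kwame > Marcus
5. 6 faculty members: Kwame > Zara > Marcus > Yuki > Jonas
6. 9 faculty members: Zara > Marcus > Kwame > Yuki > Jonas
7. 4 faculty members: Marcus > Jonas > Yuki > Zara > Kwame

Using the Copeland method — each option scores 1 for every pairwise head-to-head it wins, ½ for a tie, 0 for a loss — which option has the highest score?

Zara

Zara: beats Yuki, Jonas, Marcus, and Kwame → score 4.
Yuki: beats Jonas; loses to Zara, Marcus, and Kwame → score 1.
Jonas: loses to Zara, Yuki, Marcus, and Kwame → score 0.
Marcus: beats Yuki, Jonas, and Kwame; loses to Zara → score 3.
Kwame: beats Yuki and Jonas; loses to Zara and Marcus → score 2.
Zara has the best pairwise record.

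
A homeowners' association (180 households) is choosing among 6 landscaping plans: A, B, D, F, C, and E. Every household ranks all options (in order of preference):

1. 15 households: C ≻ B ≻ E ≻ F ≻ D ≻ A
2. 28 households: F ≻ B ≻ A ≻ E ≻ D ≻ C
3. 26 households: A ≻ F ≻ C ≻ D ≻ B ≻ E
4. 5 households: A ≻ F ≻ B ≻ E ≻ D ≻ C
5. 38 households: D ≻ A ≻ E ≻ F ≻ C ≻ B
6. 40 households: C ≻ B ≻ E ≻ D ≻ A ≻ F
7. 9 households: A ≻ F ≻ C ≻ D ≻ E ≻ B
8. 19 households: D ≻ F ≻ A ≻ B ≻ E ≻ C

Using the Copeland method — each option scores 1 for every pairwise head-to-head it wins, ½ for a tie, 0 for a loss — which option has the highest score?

D

A: beats B, F, C, and E; loses to D → score 4.
B: beats E; loses to A, D, F, and C → score 1.
D: beats A, B, F, and E; ties C → score 4.5.
F: beats B and C; loses to A, D, and E → score 2.
C: beats B; ties D and E; loses to A and F → score 2.
E: beats F; ties C; loses to A, B, and D → score 1.5.
D has the best pairwise record.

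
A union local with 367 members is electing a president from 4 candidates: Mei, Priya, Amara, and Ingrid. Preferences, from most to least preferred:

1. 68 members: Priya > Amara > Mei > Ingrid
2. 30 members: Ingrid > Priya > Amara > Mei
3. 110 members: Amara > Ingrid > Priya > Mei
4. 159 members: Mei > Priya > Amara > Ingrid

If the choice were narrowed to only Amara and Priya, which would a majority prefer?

Voters preferring Amara to Priya: 110; preferring Priya to Amara: 257.
Priya wins the head-to-head.

Priya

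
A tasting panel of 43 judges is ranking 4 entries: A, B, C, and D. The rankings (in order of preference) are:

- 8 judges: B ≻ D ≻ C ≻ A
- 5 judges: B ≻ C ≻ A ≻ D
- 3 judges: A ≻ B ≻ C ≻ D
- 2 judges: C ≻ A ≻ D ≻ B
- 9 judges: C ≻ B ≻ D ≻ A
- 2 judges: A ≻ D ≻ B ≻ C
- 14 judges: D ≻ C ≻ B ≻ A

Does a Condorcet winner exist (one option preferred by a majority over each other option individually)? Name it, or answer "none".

Checking pairwise contests:
B beats A 36–7.
C beats B 25–18.
D beats C 24–19.
B beats D 25–18.
Every option loses at least one head-to-head, so there is no Condorcet winner.

none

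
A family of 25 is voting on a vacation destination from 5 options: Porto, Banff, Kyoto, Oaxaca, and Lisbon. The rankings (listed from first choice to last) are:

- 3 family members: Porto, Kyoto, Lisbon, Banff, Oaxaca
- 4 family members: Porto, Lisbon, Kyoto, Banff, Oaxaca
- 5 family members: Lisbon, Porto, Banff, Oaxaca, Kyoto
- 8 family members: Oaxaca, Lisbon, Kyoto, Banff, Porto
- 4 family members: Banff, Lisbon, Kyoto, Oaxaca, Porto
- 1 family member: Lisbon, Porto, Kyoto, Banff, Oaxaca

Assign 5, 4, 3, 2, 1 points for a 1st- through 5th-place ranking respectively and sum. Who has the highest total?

Lisbon

Porto: 3·5 + 4·5 + 5·4 + 8·1 + 4·1 + 1·4 = 71
Banff: 3·2 + 4·2 + 5·3 + 8·2 + 4·5 + 1·2 = 67
Kyoto: 3·4 + 4·3 + 5·1 + 8·3 + 4·3 + 1·3 = 68
Oaxaca: 3·1 + 4·1 + 5·2 + 8·5 + 4·2 + 1·1 = 66
Lisbon: 3·3 + 4·4 + 5·5 + 8·4 + 4·4 + 1·5 = 103
Lisbon has the highest Borda score (103).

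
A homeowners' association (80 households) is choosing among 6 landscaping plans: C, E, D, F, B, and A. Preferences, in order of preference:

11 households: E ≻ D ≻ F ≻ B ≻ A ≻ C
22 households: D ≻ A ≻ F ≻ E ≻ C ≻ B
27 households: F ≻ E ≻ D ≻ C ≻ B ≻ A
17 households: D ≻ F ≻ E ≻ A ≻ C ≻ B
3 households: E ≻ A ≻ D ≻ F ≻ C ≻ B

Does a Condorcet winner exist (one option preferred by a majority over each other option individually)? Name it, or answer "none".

Checking pairwise contests:
E beats C 80–0.
F beats E 66–14.
E beats D 41–39.
D beats F 53–27.
C beats B 69–11.
E beats A 58–22.
Every option loses at least one head-to-head, so there is no Condorcet winner.

none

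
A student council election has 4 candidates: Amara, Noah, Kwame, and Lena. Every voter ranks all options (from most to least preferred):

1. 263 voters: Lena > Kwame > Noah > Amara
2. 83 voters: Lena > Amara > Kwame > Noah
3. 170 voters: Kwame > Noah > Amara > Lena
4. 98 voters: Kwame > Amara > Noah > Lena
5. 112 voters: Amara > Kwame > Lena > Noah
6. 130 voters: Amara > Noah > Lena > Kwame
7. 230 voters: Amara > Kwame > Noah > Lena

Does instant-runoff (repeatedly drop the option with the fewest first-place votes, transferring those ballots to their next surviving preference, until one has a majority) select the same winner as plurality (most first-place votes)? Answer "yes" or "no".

yes

Instant-runoff — R1 Amara 472, Noah 0, Kwame 268, Lena 346 (Noah out); R2 Amara 472, Kwame 268, Lena 346 (Kwame out); R3 Amara 740, Lena 346 (Amara winner). Winner: Amara.
Plurality — first-place votes: Amara 472, Noah 0, Kwame 268, Lena 346. Winner: Amara.
The two methods agree.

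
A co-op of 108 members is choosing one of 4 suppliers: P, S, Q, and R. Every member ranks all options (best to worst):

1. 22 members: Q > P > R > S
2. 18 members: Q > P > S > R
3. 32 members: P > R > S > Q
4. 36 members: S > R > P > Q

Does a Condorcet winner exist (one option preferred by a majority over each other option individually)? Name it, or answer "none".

P vs S: 72–36 for P.
P vs Q: 68–40 for P.
P vs R: 72–36 for P.
P beats every other option head-to-head.

P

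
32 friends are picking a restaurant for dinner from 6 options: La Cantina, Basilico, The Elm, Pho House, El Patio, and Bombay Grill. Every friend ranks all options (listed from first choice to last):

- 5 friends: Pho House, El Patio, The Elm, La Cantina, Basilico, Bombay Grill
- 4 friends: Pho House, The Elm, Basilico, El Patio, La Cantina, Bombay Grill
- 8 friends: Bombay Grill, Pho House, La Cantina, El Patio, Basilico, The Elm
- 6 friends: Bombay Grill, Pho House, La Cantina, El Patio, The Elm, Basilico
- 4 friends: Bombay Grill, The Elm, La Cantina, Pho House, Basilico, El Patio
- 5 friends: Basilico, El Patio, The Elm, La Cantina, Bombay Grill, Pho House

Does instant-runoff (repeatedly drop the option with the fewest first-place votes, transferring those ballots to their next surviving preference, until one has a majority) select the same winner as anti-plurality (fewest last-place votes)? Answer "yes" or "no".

Instant-runoff — R1 La Cantina 0, Basilico 5, The Elm 0, Pho House 9, El Patio 0, Bombay Grill 18 (Bombay Grill winner). Winner: Bombay Grill.
Anti-plurality — last-place votes: La Cantina 0, Basilico 6, The Elm 8, Pho House 5, El Patio 4, Bombay Grill 9. Winner: La Cantina.
The two methods disagree.

no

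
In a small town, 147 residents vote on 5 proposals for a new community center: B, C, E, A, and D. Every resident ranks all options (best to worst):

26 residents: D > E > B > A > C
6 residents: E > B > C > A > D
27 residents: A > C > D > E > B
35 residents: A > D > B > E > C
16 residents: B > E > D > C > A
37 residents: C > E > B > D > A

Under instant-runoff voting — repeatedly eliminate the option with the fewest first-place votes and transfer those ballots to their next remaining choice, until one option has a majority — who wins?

A

Round 1: B 16, C 37, E 6, A 62, D 26. Eliminate E.
Round 2: B 22, C 37, A 62, D 26. Eliminate B.
Round 3: C 43, A 62, D 42. Eliminate D.
Round 4: C 59, A 88. A has a majority.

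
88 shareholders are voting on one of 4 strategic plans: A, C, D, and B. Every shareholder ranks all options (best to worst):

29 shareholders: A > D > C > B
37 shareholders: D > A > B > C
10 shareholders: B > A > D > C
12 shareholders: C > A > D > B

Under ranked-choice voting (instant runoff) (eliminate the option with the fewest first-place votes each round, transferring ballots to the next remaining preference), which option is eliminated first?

B

Round 1: A 29, C 12, D 37, B 10. Eliminate B.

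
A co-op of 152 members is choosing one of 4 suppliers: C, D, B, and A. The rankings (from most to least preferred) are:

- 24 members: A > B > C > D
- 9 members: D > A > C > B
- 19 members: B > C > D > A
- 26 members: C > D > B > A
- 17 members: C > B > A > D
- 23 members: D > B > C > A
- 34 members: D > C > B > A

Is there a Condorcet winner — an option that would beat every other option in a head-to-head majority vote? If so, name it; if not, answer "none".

C

C vs D: 86–66 for C.
C vs B: 86–66 for C.
C vs A: 119–33 for C.
C beats every other option head-to-head.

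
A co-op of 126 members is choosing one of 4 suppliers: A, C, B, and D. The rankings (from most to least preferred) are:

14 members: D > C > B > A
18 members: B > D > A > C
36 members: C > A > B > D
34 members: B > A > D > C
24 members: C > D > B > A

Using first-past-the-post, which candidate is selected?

First-place votes: A 0, C 60, B 52, D 14.
C has the most first-place votes.

C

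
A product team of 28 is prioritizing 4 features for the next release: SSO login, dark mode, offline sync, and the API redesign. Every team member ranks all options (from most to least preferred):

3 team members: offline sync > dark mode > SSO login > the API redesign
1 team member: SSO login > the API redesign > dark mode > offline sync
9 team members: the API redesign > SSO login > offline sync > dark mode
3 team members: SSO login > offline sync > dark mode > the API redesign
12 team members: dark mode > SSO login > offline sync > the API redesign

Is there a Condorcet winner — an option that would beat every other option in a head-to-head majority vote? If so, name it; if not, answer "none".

Checking pairwise contests:
dark mode beats SSO login 15–13.
offline sync beats dark mode 15–13.
SSO login beats offline sync 25–3.
SSO login beats the API redesign 19–9.
Every option loses at least one head-to-head, so there is no Condorcet winner.

none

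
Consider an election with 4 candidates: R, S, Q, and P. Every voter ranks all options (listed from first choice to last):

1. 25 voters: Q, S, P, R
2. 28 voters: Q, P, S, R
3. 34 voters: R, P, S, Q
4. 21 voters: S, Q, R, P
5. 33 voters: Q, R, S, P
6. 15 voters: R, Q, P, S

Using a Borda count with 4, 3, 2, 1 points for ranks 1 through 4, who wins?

Q

R: 25·1 + 28·1 + 34·4 + 21·2 + 33·3 + 15·4 = 390
S: 25·3 + 28·2 + 34·2 + 21·4 + 33·2 + 15·1 = 364
Q: 25·4 + 28·4 + 34·1 + 21·3 + 33·4 + 15·3 = 486
P: 25·2 + 28·3 + 34·3 + 21·1 + 33·1 + 15·2 = 320
Q has the highest Borda score (486).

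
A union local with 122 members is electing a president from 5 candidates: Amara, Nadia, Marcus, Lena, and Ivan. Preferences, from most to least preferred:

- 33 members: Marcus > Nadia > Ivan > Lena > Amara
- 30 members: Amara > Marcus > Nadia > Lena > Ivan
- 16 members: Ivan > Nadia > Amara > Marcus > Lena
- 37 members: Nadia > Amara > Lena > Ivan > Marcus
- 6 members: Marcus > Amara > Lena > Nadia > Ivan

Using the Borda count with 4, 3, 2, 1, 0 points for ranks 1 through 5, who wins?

Nadia

Amara: 33·0 + 30·4 + 16·2 + 37·3 + 6·3 = 281
Nadia: 33·3 + 30·2 + 16·3 + 37·4 + 6·1 = 361
Marcus: 33·4 + 30·3 + 16·1 + 37·0 + 6·4 = 262
Lena: 33·1 + 30·1 + 16·0 + 37·2 + 6·2 = 149
Ivan: 33·2 + 30·0 + 16·4 + 37·1 + 6·0 = 167
Nadia has the highest Borda score (361).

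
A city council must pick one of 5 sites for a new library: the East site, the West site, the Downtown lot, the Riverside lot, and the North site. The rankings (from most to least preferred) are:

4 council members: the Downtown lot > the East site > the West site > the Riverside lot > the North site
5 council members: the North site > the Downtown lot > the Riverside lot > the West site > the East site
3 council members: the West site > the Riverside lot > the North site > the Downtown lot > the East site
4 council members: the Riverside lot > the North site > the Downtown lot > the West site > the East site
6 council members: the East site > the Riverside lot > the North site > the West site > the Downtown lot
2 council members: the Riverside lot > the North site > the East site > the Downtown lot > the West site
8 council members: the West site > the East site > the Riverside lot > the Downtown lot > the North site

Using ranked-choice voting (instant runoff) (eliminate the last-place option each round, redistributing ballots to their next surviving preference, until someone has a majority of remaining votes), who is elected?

the Riverside lot

Round 1: the East site 6, the West site 11, the Downtown lot 4, the Riverside lot 6, the North site 5. Eliminate the Downtown lot.
Round 2: the East site 10, the West site 11, the Riverside lot 6, the North site 5. Eliminate the North site.
Round 3: the East site 10, the West site 11, the Riverside lot 11. Eliminate the East site.
Round 4: the West site 15, the Riverside lot 17. The Riverside lot has a majority.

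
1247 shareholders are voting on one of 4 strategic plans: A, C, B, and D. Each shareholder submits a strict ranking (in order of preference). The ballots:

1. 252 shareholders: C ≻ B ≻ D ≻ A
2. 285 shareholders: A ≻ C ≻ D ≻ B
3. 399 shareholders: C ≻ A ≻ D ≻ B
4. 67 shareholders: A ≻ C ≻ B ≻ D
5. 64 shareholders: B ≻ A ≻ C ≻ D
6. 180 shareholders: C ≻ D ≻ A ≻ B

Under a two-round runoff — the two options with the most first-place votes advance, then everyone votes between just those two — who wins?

C

Round 1 first-place votes: A 352, C 831, B 64, D 0.
C and A advance.
Runoff: C is preferred to A by 831 voters; A by 416.
C wins the runoff.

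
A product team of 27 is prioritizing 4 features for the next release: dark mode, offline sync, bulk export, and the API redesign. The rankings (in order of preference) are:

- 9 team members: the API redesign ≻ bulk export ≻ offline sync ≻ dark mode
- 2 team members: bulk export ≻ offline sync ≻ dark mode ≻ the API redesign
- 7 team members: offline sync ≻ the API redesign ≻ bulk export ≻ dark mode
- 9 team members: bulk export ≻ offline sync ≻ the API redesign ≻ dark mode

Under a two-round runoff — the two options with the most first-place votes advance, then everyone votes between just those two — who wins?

the API redesign

Round 1 first-place votes: dark mode 0, offline sync 7, bulk export 11, the API redesign 9.
bulk export and the API redesign advance.
Runoff: bulk export is preferred to the API redesign by 11 voters; the API redesign by 16.
the API redesign wins the runoff.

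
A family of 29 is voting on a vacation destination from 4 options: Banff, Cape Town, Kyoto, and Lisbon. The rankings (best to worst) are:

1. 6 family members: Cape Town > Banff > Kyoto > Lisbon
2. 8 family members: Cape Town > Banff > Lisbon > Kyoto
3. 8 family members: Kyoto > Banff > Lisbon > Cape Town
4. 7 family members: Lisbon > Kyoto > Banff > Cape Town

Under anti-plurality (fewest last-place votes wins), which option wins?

Last-place votes: Banff 0, Cape Town 15, Kyoto 8, Lisbon 6.
Banff is ranked last by the fewest voters, so Banff wins.

Banff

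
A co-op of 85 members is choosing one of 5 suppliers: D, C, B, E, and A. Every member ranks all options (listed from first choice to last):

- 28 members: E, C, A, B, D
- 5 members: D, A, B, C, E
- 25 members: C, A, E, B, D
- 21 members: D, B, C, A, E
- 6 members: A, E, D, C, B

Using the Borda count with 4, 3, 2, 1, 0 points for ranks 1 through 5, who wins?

D: 28·0 + 5·4 + 25·0 + 21·4 + 6·2 = 116
C: 28·3 + 5·1 + 25·4 + 21·2 + 6·1 = 237
B: 28·1 + 5·2 + 25·1 + 21·3 + 6·0 = 126
E: 28·4 + 5·0 + 25·2 + 21·0 + 6·3 = 180
A: 28·2 + 5·3 + 25·3 + 21·1 + 6·4 = 191
C has the highest Borda score (237).

C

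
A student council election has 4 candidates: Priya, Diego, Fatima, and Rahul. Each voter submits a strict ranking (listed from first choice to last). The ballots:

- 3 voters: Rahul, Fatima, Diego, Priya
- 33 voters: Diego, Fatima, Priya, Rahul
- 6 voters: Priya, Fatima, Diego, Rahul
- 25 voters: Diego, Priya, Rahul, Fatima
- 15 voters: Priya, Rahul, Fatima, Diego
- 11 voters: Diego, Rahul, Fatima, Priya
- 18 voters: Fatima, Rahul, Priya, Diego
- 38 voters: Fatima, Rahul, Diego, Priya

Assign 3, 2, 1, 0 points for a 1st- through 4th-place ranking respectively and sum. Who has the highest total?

Fatima

Priya: 3·0 + 33·1 + 6·3 + 25·2 + 15·3 + 11·0 + 18·1 + 38·0 = 164
Diego: 3·1 + 33·3 + 6·1 + 25·3 + 15·0 + 11·3 + 18·0 + 38·1 = 254
Fatima: 3·2 + 33·2 + 6·2 + 25·0 + 15·1 + 11·1 + 18·3 + 38·3 = 278
Rahul: 3·3 + 33·0 + 6·0 + 25·1 + 15·2 + 11·2 + 18·2 + 38·2 = 198
Fatima has the highest Borda score (278).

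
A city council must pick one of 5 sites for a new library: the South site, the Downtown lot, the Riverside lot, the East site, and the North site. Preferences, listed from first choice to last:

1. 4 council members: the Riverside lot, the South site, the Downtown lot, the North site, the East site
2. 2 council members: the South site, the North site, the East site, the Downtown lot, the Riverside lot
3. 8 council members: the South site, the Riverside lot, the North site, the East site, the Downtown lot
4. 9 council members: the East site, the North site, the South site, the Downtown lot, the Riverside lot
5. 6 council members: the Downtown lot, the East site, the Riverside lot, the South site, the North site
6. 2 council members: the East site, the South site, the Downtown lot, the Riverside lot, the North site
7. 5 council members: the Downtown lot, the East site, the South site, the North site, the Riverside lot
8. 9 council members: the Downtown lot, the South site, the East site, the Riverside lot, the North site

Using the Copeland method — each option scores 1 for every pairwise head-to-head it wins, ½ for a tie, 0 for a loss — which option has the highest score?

the South site

the South site: beats the Downtown lot, the Riverside lot, the East site, and the North site → score 4.
the Downtown lot: beats the Riverside lot, the East site, and the North site; loses to the South site → score 3.
the Riverside lot: beats the North site; loses to the South site, the Downtown lot, and the East site → score 1.
the East site: beats the Riverside lot and the North site; loses to the South site and the Downtown lot → score 2.
the North site: loses to the South site, the Downtown lot, the Riverside lot, and the East site → score 0.
the South site has the best pairwise record.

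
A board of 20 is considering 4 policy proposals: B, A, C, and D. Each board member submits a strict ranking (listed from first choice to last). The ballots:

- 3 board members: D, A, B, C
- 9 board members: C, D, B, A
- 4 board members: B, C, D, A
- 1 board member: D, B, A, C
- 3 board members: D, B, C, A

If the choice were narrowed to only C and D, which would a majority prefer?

Voters preferring C to D: 13; preferring D to C: 7.
C wins the head-to-head.

C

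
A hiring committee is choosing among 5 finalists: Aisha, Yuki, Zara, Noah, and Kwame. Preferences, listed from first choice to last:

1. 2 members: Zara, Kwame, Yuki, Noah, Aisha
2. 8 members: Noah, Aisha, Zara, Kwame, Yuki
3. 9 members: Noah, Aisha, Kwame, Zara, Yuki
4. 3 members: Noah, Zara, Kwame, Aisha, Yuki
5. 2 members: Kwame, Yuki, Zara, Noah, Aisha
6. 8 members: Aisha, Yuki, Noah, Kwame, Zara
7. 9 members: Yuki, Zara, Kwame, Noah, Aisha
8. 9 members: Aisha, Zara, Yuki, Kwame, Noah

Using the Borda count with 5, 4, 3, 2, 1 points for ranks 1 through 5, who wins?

Aisha

Aisha: 2·1 + 8·4 + 9·4 + 3·2 + 2·1 + 8·5 + 9·1 + 9·5 = 172
Yuki: 2·3 + 8·1 + 9·1 + 3·1 + 2·4 + 8·4 + 9·5 + 9·3 = 138
Zara: 2·5 + 8·3 + 9·2 + 3·4 + 2·3 + 8·1 + 9·4 + 9·4 = 150
Noah: 2·2 + 8·5 + 9·5 + 3·5 + 2·2 + 8·3 + 9·2 + 9·1 = 159
Kwame: 2·4 + 8·2 + 9·3 + 3·3 + 2·5 + 8·2 + 9·3 + 9·2 = 131
Aisha has the highest Borda score (172).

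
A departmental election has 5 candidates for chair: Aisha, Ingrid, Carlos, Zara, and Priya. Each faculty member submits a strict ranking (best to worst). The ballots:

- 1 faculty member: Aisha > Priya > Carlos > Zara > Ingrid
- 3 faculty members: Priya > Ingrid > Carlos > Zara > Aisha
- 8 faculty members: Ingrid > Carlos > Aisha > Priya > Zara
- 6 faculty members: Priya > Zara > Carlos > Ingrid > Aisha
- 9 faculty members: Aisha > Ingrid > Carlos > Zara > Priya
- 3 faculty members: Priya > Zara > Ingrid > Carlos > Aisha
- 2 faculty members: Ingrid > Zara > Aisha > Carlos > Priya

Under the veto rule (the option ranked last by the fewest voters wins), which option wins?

Last-place votes: Aisha 12, Ingrid 1, Carlos 0, Zara 8, Priya 11.
Carlos is ranked last by the fewest voters, so Carlos wins.

Carlos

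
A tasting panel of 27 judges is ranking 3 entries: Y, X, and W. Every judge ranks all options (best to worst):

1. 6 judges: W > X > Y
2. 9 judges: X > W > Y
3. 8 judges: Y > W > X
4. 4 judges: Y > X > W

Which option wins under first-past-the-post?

First-place votes: Y 12, X 9, W 6.
Y has the most first-place votes.

Y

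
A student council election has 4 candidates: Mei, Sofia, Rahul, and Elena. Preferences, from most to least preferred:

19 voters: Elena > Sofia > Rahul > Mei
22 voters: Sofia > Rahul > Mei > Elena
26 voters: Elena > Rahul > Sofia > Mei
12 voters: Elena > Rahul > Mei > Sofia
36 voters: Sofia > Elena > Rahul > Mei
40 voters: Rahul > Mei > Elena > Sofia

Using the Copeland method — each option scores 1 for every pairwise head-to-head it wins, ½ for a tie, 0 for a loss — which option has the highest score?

Mei: loses to Sofia, Rahul, and Elena → score 0.
Sofia: beats Mei; loses to Rahul and Elena → score 1.
Rahul: beats Mei and Sofia; loses to Elena → score 2.
Elena: beats Mei, Sofia, and Rahul → score 3.
Elena has the best pairwise record.

Elena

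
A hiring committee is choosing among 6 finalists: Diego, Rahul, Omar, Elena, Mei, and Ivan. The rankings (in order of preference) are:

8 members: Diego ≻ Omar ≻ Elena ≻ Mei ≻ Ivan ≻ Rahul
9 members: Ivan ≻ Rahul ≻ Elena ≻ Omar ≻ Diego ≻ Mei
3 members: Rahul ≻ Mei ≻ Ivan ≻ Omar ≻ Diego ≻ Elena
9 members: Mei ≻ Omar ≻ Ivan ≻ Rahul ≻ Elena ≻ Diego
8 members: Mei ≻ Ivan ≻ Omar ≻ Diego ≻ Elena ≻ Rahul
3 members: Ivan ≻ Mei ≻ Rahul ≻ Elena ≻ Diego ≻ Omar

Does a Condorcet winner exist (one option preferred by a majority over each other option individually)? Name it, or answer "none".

Mei

Mei vs Diego: 23–17 for Mei.
Mei vs Rahul: 28–12 for Mei.
Mei vs Omar: 23–17 for Mei.
Mei vs Elena: 23–17 for Mei.
Mei vs Ivan: 28–12 for Mei.
Mei beats every other option head-to-head.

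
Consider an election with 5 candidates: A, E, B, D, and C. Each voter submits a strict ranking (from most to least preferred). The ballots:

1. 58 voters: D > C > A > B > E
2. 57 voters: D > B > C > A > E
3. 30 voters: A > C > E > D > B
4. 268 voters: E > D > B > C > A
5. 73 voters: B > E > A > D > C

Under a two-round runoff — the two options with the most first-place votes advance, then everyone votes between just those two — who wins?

Round 1 first-place votes: A 30, E 268, B 73, D 115, C 0.
E and D advance.
Runoff: E is preferred to D by 371 voters; D by 115.
E wins the runoff.

E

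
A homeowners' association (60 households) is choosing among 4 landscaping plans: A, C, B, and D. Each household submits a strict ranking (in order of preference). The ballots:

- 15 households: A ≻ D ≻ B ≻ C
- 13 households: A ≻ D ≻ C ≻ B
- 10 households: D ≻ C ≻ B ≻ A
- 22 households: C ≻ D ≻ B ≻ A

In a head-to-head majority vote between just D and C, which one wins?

Voters preferring D to C: 38; preferring C to D: 22.
D wins the head-to-head.

D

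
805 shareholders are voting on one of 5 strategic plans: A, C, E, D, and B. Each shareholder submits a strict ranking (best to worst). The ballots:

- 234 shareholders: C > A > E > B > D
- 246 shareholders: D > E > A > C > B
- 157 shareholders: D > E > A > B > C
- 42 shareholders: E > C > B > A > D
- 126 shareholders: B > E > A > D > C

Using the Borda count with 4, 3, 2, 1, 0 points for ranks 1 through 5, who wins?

E

A: 234·3 + 246·2 + 157·2 + 42·1 + 126·2 = 1802
C: 234·4 + 246·1 + 157·0 + 42·3 + 126·0 = 1308
E: 234·2 + 246·3 + 157·3 + 42·4 + 126·3 = 2223
D: 234·0 + 246·4 + 157·4 + 42·0 + 126·1 = 1738
B: 234·1 + 246·0 + 157·1 + 42·2 + 126·4 = 979
E has the highest Borda score (2223).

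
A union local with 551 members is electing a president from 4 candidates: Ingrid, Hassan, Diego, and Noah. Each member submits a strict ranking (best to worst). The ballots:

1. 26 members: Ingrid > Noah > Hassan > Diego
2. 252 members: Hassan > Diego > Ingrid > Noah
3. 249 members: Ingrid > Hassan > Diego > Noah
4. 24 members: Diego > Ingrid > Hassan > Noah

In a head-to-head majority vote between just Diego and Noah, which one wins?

Diego

Voters preferring Diego to Noah: 525; preferring Noah to Diego: 26.
Diego wins the head-to-head.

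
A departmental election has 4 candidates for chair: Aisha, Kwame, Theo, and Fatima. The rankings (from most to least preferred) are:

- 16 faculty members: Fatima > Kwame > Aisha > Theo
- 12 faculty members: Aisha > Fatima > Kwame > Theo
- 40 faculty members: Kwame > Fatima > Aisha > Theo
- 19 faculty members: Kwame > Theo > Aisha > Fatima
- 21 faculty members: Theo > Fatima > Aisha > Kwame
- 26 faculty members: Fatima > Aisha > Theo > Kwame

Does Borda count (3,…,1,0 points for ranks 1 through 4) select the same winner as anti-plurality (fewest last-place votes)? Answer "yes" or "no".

no

Borda — scores: Aisha 184, Kwame 221, Theo 127, Fatima 272. Winner: Fatima.
Anti-plurality — last-place votes: Aisha 0, Kwame 47, Theo 68, Fatima 19. Winner: Aisha.
The two methods disagree.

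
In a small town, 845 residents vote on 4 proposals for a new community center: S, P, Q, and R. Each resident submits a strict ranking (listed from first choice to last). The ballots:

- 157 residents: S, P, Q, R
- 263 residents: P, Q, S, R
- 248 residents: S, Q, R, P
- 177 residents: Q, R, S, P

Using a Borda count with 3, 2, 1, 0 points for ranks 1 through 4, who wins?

S: 157·3 + 263·1 + 248·3 + 177·1 = 1655
P: 157·2 + 263·3 + 248·0 + 177·0 = 1103
Q: 157·1 + 263·2 + 248·2 + 177·3 = 1710
R: 157·0 + 263·0 + 248·1 + 177·2 = 602
Q has the highest Borda score (1710).

Q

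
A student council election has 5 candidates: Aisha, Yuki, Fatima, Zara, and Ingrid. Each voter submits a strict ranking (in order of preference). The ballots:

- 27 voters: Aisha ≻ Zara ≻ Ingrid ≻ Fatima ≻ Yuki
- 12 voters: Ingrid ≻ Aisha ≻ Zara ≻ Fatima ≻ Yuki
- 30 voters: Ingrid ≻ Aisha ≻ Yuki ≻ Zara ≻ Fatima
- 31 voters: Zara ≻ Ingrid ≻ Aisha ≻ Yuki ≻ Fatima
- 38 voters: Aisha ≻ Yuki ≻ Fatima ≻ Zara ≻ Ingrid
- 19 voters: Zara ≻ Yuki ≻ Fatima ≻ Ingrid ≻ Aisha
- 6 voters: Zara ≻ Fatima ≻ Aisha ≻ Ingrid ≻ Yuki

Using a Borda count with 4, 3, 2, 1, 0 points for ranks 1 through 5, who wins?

Aisha: 27·4 + 12·3 + 30·3 + 31·2 + 38·4 + 19·0 + 6·2 = 460
Yuki: 27·0 + 12·0 + 30·2 + 31·1 + 38·3 + 19·3 + 6·0 = 262
Fatima: 27·1 + 12·1 + 30·0 + 31·0 + 38·2 + 19·2 + 6·3 = 171
Zara: 27·3 + 12·2 + 30·1 + 31·4 + 38·1 + 19·4 + 6·4 = 397
Ingrid: 27·2 + 12·4 + 30·4 + 31·3 + 38·0 + 19·1 + 6·1 = 340
Aisha has the highest Borda score (460).

Aisha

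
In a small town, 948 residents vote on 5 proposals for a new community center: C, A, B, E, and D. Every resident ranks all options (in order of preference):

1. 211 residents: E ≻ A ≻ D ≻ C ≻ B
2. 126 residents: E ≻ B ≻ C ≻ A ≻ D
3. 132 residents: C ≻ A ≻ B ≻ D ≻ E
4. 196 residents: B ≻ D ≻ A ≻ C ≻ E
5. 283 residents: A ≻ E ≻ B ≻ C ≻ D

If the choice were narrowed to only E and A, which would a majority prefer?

A

Voters preferring E to A: 337; preferring A to E: 611.
A wins the head-to-head.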